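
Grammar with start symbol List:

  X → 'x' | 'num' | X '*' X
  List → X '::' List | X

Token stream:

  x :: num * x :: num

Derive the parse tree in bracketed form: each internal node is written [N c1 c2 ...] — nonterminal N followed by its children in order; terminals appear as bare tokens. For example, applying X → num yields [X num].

List
X :: List
x :: List
x :: X :: List
x :: X * X :: List
x :: num * X :: List
x :: num * x :: List
x :: num * x :: X
x :: num * x :: num

[List [X x] :: [List [X [X num] * [X x]] :: [List [X num]]]]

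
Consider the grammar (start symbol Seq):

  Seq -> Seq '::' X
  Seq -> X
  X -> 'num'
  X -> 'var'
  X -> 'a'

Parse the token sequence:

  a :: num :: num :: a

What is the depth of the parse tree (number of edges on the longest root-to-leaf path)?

5

[Seq [Seq [Seq [Seq [X a]] :: [X num]] :: [X num]] :: [X a]]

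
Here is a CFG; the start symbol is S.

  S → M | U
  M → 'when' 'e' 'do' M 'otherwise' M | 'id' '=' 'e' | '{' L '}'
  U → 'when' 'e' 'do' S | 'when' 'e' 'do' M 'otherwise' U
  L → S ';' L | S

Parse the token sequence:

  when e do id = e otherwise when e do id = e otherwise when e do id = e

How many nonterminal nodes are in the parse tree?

8

[S [U when e do [M id = e] otherwise [U when e do [M id = e] otherwise [U when e do [S [M id = e]]]]]]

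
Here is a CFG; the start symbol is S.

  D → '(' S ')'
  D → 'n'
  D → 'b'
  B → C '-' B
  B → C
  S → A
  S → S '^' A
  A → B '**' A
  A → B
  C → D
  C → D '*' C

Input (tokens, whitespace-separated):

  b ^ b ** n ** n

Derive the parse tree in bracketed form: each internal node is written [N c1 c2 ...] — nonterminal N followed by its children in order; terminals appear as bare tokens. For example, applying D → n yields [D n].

S
S ^ A
A ^ A
B ^ A
C ^ A
D ^ A
b ^ A
b ^ B ** A
b ^ C ** A
b ^ D ** A
b ^ b ** A
b ^ b ** B ** A
b ^ b ** C ** A
b ^ b ** D ** A
b ^ b ** n ** A
b ^ b ** n ** B
b ^ b ** n ** C
b ^ b ** n ** D
b ^ b ** n ** n

[S [S [A [B [C [D b]]]]] ^ [A [B [C [D b]]] ** [A [B [C [D n]]] ** [A [B [C [D n]]]]]]]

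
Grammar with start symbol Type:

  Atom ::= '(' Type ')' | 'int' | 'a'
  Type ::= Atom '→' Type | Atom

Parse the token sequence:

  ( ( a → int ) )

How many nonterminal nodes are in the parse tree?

[Type [Atom ( [Type [Atom ( [Type [Atom a] → [Type [Atom int]]] )]] )]]

8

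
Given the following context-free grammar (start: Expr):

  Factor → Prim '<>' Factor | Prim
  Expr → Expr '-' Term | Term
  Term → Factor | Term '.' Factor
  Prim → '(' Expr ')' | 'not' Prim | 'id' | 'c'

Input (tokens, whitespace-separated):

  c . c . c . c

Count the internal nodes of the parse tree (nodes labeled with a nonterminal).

13

[Expr [Term [Term [Term [Term [Factor [Prim c]]] . [Factor [Prim c]]] . [Factor [Prim c]]] . [Factor [Prim c]]]]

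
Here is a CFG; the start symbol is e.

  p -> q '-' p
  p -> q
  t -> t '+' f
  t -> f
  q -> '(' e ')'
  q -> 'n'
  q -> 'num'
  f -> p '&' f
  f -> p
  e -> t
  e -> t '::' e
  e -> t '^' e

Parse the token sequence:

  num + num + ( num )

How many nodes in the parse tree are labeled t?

4

[e [t [t [t [f [p [q num]]]] + [f [p [q num]]]] + [f [p [q ( [e [t [f [p [q num]]]]] )]]]]]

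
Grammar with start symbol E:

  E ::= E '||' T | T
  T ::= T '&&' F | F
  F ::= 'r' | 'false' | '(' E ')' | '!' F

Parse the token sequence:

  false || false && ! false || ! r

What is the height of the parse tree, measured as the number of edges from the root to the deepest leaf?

5

[E [E [E [T [F false]]] || [T [T [F false]] && [F ! [F false]]]] || [T [F ! [F r]]]]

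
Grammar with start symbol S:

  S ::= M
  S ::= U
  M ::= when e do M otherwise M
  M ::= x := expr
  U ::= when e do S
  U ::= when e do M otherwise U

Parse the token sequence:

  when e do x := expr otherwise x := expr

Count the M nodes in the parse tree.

[S [M when e do [M x := expr] otherwise [M x := expr]]]

3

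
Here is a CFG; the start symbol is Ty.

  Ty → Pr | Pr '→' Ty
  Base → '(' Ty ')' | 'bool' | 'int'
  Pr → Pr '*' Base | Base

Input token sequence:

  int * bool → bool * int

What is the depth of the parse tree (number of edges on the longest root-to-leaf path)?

5

[Ty [Pr [Pr [Base int]] * [Base bool]] → [Ty [Pr [Pr [Base bool]] * [Base int]]]]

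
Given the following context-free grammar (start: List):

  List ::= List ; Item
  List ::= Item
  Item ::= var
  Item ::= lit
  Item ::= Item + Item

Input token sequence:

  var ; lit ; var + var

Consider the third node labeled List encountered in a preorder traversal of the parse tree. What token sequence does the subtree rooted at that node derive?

[List [List [List [Item var]] ; [Item lit]] ; [Item [Item var] + [Item var]]]

var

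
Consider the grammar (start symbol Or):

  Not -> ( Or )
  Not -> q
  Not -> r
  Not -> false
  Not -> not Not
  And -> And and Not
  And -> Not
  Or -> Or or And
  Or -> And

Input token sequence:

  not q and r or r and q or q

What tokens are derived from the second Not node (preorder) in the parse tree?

[Or [Or [Or [And [And [Not not [Not q]]] and [Not r]]] or [And [And [Not r]] and [Not q]]] or [And [Not q]]]

q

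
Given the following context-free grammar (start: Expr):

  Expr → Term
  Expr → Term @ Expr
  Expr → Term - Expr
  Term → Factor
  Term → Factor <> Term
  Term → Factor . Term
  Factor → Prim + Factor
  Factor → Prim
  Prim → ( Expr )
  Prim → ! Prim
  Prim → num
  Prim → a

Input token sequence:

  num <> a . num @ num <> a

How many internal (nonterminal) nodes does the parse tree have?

[Expr [Term [Factor [Prim num]] <> [Term [Factor [Prim a]] . [Term [Factor [Prim num]]]]] @ [Expr [Term [Factor [Prim num]] <> [Term [Factor [Prim a]]]]]]

17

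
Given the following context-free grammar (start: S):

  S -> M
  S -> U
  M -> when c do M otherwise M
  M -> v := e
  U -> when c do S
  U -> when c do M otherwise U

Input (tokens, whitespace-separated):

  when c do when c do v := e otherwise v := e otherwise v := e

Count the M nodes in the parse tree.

[S [M when c do [M when c do [M v := e] otherwise [M v := e]] otherwise [M v := e]]]

5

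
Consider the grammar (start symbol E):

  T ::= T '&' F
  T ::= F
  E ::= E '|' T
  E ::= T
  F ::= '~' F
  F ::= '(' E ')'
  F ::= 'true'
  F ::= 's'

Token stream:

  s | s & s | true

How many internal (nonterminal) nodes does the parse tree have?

[E [E [E [T [F s]]] | [T [T [F s]] & [F s]]] | [T [F true]]]

11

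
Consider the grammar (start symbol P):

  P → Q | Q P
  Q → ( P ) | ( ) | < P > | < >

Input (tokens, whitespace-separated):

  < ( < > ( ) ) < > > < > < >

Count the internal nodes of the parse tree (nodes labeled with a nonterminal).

14

[P [Q < [P [Q ( [P [Q < >] [P [Q ( )]]] )] [P [Q < >]]] >] [P [Q < >] [P [Q < >]]]]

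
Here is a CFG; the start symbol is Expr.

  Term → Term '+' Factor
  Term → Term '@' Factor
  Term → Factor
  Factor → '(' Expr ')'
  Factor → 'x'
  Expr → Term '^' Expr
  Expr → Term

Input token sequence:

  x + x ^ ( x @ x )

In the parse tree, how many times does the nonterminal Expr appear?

[Expr [Term [Term [Factor x]] + [Factor x]] ^ [Expr [Term [Factor ( [Expr [Term [Term [Factor x]] @ [Factor x]]] )]]]]

3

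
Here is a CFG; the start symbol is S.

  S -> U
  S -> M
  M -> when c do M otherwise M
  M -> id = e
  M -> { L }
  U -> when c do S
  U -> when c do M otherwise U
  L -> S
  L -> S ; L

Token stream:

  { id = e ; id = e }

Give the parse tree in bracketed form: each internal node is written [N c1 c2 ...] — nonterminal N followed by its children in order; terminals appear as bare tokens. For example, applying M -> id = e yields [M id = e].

S
M
{ L }
{ S ; L }
{ M ; L }
{ id = e ; L }
{ id = e ; S }
{ id = e ; M }
{ id = e ; id = e }

[S [M { [L [S [M id = e]] ; [L [S [M id = e]]]] }]]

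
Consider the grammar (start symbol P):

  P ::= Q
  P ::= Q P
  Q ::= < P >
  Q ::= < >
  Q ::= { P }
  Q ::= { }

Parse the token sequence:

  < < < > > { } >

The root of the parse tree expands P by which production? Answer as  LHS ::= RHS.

P ::= Q

[P [Q < [P [Q < [P [Q < >]] >] [P [Q { }]]] >]]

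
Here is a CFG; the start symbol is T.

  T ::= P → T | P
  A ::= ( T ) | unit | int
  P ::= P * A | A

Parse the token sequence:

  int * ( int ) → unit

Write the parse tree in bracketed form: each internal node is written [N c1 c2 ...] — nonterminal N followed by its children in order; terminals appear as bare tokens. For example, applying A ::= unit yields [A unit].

[T [P [P [A int]] * [A ( [T [P [A int]]] )]] → [T [P [A unit]]]]

T
P → T
P * A → T
A * A → T
int * A → T
int * ( T ) → T
int * ( P ) → T
int * ( A ) → T
int * ( int ) → T
int * ( int ) → P
int * ( int ) → A
int * ( int ) → unit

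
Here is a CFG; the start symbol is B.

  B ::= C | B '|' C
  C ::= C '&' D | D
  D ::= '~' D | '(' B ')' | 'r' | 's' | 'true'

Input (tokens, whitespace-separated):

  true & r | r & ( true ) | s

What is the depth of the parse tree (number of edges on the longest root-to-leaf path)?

[B [B [B [C [C [D true]] & [D r]]] | [C [C [D r]] & [D ( [B [C [D true]]] )]]] | [C [D s]]]

7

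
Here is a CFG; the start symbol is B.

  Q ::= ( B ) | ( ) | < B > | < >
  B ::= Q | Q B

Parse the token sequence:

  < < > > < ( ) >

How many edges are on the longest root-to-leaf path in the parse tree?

5

[B [Q < [B [Q < >]] >] [B [Q < [B [Q ( )]] >]]]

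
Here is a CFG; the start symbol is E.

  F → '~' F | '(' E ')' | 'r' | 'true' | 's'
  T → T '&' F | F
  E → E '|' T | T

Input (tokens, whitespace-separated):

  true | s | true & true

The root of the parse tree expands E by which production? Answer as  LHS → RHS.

E → E '|' T

[E [E [E [T [F true]]] | [T [F s]]] | [T [T [F true]] & [F true]]]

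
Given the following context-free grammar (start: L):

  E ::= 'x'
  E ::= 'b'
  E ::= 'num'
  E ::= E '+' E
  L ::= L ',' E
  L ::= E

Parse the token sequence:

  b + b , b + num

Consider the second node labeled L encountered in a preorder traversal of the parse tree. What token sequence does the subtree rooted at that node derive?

[L [L [E [E b] + [E b]]] , [E [E b] + [E num]]]

b + b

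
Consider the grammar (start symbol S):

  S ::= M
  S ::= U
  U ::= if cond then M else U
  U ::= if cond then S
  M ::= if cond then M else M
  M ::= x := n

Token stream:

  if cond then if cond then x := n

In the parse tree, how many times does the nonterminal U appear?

2

[S [U if cond then [S [U if cond then [S [M x := n]]]]]]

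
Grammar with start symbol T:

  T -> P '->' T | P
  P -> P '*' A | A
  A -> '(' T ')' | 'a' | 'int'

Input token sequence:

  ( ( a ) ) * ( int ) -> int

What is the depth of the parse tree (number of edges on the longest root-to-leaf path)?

10

[T [P [P [A ( [T [P [A ( [T [P [A a]]] )]]] )]] * [A ( [T [P [A int]]] )]] -> [T [P [A int]]]]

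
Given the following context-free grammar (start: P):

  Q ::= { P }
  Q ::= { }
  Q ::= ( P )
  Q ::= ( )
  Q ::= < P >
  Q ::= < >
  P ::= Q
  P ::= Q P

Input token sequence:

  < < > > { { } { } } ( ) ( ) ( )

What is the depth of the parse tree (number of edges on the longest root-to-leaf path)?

[P [Q < [P [Q < >]] >] [P [Q { [P [Q { }] [P [Q { }]]] }] [P [Q ( )] [P [Q ( )] [P [Q ( )]]]]]]

6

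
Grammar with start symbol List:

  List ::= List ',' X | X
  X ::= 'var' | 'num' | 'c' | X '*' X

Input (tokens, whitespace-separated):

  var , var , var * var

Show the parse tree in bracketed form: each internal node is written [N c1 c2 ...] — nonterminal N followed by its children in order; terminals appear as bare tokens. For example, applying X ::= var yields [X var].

[List [List [List [X var]] , [X var]] , [X [X var] * [X var]]]

List
List , X
List , X , X
X , X , X
var , X , X
var , var , X
var , var , X * X
var , var , var * X
var , var , var * var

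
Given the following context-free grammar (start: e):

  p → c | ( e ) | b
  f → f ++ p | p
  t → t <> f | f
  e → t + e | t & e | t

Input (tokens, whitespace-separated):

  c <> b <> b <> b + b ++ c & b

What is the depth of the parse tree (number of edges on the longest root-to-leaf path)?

7

[e [t [t [t [t [f [p c]]] <> [f [p b]]] <> [f [p b]]] <> [f [p b]]] + [e [t [f [f [p b]] ++ [p c]]] & [e [t [f [p b]]]]]]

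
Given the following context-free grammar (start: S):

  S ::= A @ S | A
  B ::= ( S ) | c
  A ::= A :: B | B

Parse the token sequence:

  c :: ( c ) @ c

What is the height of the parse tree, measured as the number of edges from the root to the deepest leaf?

[S [A [A [B c]] :: [B ( [S [A [B c]]] )]] @ [S [A [B c]]]]

6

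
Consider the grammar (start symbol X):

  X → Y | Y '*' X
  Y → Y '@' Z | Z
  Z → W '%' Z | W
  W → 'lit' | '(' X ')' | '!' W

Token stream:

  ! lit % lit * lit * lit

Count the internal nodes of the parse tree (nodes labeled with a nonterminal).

[X [Y [Z [W ! [W lit]] % [Z [W lit]]]] * [X [Y [Z [W lit]]] * [X [Y [Z [W lit]]]]]]

15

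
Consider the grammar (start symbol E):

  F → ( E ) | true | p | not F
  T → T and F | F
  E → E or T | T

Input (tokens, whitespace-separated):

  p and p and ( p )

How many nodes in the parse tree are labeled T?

4

[E [T [T [T [F p]] and [F p]] and [F ( [E [T [F p]]] )]]]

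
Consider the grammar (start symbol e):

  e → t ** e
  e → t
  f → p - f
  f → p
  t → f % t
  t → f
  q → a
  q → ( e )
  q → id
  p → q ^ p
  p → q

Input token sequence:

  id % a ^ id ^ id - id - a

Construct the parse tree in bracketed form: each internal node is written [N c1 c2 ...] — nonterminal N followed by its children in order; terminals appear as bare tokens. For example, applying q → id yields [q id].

e
t
f % t
p % t
q % t
id % t
id % f
id % p - f
id % q ^ p - f
id % a ^ p - f
id % a ^ q ^ p - f
id % a ^ id ^ p - f
id % a ^ id ^ q - f
id % a ^ id ^ id - f
id % a ^ id ^ id - p - f
id % a ^ id ^ id - q - f
id % a ^ id ^ id - id - f
id % a ^ id ^ id - id - p
id % a ^ id ^ id - id - q
id % a ^ id ^ id - id - a

[e [t [f [p [q id]]] % [t [f [p [q a] ^ [p [q id] ^ [p [q id]]]] - [f [p [q id]] - [f [p [q a]]]]]]]]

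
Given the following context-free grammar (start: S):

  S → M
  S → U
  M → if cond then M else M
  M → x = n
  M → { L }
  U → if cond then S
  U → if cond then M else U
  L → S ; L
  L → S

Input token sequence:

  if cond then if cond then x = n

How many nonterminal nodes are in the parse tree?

6

[S [U if cond then [S [U if cond then [S [M x = n]]]]]]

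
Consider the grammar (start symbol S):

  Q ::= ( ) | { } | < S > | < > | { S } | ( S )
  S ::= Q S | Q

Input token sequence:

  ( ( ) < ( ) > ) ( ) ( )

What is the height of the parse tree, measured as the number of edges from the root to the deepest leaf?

7

[S [Q ( [S [Q ( )] [S [Q < [S [Q ( )]] >]]] )] [S [Q ( )] [S [Q ( )]]]]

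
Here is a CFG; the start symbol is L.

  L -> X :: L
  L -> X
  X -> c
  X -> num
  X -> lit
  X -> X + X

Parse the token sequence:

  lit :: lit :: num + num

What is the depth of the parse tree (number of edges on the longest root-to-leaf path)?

5

[L [X lit] :: [L [X lit] :: [L [X [X num] + [X num]]]]]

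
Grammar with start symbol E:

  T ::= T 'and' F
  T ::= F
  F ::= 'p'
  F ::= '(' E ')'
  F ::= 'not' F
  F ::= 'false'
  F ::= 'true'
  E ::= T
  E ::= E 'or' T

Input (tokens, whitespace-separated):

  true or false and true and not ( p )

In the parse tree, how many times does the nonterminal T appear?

[E [E [T [F true]]] or [T [T [T [F false]] and [F true]] and [F not [F ( [E [T [F p]]] )]]]]

5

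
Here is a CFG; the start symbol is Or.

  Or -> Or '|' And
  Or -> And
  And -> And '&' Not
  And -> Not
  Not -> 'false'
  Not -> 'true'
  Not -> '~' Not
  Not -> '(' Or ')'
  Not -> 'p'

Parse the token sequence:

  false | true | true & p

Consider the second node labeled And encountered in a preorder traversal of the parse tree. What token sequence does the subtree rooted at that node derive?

true

[Or [Or [Or [And [Not false]]] | [And [Not true]]] | [And [And [Not true]] & [Not p]]]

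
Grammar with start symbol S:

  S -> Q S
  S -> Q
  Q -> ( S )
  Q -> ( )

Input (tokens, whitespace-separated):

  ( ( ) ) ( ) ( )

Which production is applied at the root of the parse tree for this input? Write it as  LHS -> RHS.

[S [Q ( [S [Q ( )]] )] [S [Q ( )] [S [Q ( )]]]]

S -> Q S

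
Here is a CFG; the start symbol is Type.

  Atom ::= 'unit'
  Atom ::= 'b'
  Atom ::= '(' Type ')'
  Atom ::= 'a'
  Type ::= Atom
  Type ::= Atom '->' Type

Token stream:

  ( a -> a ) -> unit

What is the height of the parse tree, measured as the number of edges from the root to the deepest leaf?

[Type [Atom ( [Type [Atom a] -> [Type [Atom a]]] )] -> [Type [Atom unit]]]

5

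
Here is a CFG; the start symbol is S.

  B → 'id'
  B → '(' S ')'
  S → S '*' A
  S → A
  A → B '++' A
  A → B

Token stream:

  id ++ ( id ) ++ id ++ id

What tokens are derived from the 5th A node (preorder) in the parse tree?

[S [A [B id] ++ [A [B ( [S [A [B id]]] )] ++ [A [B id] ++ [A [B id]]]]]]

id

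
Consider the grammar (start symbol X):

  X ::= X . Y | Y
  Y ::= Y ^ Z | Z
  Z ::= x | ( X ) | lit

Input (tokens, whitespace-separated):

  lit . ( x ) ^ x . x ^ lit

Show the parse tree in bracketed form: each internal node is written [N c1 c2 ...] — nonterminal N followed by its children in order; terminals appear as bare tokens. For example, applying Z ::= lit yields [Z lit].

[X [X [X [Y [Z lit]]] . [Y [Y [Z ( [X [Y [Z x]]] )]] ^ [Z x]]] . [Y [Y [Z x]] ^ [Z lit]]]

X
X . Y
X . Y . Y
Y . Y . Y
Z . Y . Y
lit . Y . Y
lit . Y ^ Z . Y
lit . Z ^ Z . Y
lit . ( X ) ^ Z . Y
lit . ( Y ) ^ Z . Y
lit . ( Z ) ^ Z . Y
lit . ( x ) ^ Z . Y
lit . ( x ) ^ x . Y
lit . ( x ) ^ x . Y ^ Z
lit . ( x ) ^ x . Z ^ Z
lit . ( x ) ^ x . x ^ Z
lit . ( x ) ^ x . x ^ lit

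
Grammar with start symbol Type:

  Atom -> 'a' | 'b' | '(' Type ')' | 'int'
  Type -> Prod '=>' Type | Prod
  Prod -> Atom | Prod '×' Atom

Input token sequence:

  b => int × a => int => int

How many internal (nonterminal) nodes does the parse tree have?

[Type [Prod [Atom b]] => [Type [Prod [Prod [Atom int]] × [Atom a]] => [Type [Prod [Atom int]] => [Type [Prod [Atom int]]]]]]

14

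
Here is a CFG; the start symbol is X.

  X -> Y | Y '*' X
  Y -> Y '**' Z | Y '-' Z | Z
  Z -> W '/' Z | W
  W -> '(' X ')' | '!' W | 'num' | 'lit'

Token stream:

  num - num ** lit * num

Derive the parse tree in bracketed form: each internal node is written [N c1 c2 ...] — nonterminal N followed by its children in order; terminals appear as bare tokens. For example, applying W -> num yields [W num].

[X [Y [Y [Y [Z [W num]]] - [Z [W num]]] ** [Z [W lit]]] * [X [Y [Z [W num]]]]]

X
Y * X
Y ** Z * X
Y - Z ** Z * X
Z - Z ** Z * X
W - Z ** Z * X
num - Z ** Z * X
num - W ** Z * X
num - num ** Z * X
num - num ** W * X
num - num ** lit * X
num - num ** lit * Y
num - num ** lit * Z
num - num ** lit * W
num - num ** lit * num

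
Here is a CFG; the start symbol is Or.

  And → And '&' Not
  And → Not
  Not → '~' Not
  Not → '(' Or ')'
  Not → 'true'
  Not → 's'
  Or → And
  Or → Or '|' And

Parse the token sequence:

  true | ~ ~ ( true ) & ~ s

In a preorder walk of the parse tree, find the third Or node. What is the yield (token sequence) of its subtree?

true

[Or [Or [And [Not true]]] | [And [And [Not ~ [Not ~ [Not ( [Or [And [Not true]]] )]]]] & [Not ~ [Not s]]]]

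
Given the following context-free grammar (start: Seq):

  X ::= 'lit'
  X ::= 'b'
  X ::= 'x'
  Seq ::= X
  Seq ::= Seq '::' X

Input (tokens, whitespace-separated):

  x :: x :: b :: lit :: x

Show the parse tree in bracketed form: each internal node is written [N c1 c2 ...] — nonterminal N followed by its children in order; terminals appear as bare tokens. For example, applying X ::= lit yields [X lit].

[Seq [Seq [Seq [Seq [Seq [X x]] :: [X x]] :: [X b]] :: [X lit]] :: [X x]]

Seq
Seq :: X
Seq :: X :: X
Seq :: X :: X :: X
Seq :: X :: X :: X :: X
X :: X :: X :: X :: X
x :: X :: X :: X :: X
x :: x :: X :: X :: X
x :: x :: b :: X :: X
x :: x :: b :: lit :: X
x :: x :: b :: lit :: x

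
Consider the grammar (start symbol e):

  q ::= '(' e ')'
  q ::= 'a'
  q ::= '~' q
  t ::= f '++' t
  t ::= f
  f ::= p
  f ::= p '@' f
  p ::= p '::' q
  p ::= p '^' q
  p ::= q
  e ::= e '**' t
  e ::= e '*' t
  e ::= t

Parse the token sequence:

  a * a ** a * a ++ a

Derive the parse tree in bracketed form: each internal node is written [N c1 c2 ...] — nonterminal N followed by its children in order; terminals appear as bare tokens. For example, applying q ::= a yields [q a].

[e [e [e [e [t [f [p [q a]]]]] * [t [f [p [q a]]]]] ** [t [f [p [q a]]]]] * [t [f [p [q a]]] ++ [t [f [p [q a]]]]]]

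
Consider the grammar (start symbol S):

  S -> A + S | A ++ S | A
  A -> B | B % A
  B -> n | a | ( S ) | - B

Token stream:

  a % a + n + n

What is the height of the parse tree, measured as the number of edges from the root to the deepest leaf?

[S [A [B a] % [A [B a]]] + [S [A [B n]] + [S [A [B n]]]]]

5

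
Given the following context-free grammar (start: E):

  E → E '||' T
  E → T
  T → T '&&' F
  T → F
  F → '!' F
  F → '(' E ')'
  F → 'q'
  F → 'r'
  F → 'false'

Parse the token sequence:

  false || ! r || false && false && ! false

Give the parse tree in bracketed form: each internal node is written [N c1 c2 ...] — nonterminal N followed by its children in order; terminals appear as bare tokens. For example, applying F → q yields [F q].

E
E || T
E || T || T
T || T || T
F || T || T
false || T || T
false || F || T
false || ! F || T
false || ! r || T
false || ! r || T && F
false || ! r || T && F && F
false || ! r || F && F && F
false || ! r || false && F && F
false || ! r || false && false && F
false || ! r || false && false && ! F
false || ! r || false && false && ! false

[E [E [E [T [F false]]] || [T [F ! [F r]]]] || [T [T [T [F false]] && [F false]] && [F ! [F false]]]]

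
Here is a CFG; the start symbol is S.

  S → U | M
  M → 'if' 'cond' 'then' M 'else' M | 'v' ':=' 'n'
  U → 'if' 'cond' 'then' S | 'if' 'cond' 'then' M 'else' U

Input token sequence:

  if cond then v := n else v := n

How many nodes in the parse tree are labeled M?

3

[S [M if cond then [M v := n] else [M v := n]]]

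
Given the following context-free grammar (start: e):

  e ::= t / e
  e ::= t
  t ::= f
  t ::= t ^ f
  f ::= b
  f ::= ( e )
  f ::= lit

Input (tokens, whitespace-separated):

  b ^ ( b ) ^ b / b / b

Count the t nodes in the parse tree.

6

[e [t [t [t [f b]] ^ [f ( [e [t [f b]]] )]] ^ [f b]] / [e [t [f b]] / [e [t [f b]]]]]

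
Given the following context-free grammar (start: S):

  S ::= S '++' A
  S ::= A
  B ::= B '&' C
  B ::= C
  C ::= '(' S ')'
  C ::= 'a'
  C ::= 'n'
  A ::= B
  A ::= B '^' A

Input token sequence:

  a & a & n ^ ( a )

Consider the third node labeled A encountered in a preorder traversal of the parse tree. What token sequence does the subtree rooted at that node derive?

[S [A [B [B [B [C a]] & [C a]] & [C n]] ^ [A [B [C ( [S [A [B [C a]]]] )]]]]]

a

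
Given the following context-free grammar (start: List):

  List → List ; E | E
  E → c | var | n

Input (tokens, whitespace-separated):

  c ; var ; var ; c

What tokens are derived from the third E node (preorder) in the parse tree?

var

[List [List [List [List [E c]] ; [E var]] ; [E var]] ; [E c]]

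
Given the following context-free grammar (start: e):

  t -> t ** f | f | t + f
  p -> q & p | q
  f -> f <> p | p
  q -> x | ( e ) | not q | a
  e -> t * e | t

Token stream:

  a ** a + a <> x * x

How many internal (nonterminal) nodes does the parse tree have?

[e [t [t [t [f [p [q a]]]] ** [f [p [q a]]]] + [f [f [p [q a]]] <> [p [q x]]]] * [e [t [f [p [q x]]]]]]

21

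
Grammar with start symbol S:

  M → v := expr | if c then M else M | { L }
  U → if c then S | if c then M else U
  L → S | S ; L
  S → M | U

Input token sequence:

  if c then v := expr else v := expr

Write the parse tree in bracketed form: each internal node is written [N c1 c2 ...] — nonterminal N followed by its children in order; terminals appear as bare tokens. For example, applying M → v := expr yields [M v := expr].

[S [M if c then [M v := expr] else [M v := expr]]]

S
M
if c then M else M
if c then v := expr else M
if c then v := expr else v := expr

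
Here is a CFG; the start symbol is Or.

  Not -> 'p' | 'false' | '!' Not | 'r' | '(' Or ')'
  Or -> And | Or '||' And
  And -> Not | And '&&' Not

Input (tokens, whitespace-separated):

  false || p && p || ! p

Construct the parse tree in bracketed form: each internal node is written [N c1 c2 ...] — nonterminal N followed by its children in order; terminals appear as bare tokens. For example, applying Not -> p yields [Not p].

Or
Or || And
Or || And || And
And || And || And
Not || And || And
false || And || And
false || And && Not || And
false || Not && Not || And
false || p && Not || And
false || p && p || And
false || p && p || Not
false || p && p || ! Not
false || p && p || ! p

[Or [Or [Or [And [Not false]]] || [And [And [Not p]] && [Not p]]] || [And [Not ! [Not p]]]]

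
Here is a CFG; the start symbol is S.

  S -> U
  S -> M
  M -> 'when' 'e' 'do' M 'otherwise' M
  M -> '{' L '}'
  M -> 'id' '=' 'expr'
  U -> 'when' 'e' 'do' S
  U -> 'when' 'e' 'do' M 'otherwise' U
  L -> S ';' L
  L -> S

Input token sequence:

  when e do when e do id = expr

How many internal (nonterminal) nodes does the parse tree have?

6

[S [U when e do [S [U when e do [S [M id = expr]]]]]]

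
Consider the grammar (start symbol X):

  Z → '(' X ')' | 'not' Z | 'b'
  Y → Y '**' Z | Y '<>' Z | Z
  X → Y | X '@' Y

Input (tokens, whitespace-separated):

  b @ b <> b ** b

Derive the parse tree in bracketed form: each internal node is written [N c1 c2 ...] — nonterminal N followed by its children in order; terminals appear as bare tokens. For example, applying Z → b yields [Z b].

[X [X [Y [Z b]]] @ [Y [Y [Y [Z b]] <> [Z b]] ** [Z b]]]

X
X @ Y
Y @ Y
Z @ Y
b @ Y
b @ Y ** Z
b @ Y <> Z ** Z
b @ Z <> Z ** Z
b @ b <> Z ** Z
b @ b <> b ** Z
b @ b <> b ** b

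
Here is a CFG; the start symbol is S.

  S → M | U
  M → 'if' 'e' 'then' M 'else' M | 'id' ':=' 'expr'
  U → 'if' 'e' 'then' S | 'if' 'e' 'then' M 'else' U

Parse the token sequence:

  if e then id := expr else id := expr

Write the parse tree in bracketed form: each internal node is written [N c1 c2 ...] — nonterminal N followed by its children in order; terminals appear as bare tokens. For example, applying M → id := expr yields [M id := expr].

[S [M if e then [M id := expr] else [M id := expr]]]

S
M
if e then M else M
if e then id := expr else M
if e then id := expr else id := expr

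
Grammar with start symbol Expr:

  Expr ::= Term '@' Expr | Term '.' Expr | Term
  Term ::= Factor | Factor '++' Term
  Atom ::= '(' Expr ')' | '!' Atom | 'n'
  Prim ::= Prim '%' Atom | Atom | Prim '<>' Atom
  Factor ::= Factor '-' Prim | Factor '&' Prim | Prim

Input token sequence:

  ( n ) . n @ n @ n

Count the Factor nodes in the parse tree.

5

[Expr [Term [Factor [Prim [Atom ( [Expr [Term [Factor [Prim [Atom n]]]]] )]]]] . [Expr [Term [Factor [Prim [Atom n]]]] @ [Expr [Term [Factor [Prim [Atom n]]]] @ [Expr [Term [Factor [Prim [Atom n]]]]]]]]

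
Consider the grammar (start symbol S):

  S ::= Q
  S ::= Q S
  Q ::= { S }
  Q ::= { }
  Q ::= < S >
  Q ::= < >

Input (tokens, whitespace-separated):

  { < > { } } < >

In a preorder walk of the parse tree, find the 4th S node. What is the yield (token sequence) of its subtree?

< >

[S [Q { [S [Q < >] [S [Q { }]]] }] [S [Q < >]]]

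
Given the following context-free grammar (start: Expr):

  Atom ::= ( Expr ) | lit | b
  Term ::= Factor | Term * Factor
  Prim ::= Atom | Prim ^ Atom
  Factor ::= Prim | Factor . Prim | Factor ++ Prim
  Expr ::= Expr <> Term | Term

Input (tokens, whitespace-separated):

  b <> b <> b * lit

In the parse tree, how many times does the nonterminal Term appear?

4

[Expr [Expr [Expr [Term [Factor [Prim [Atom b]]]]] <> [Term [Factor [Prim [Atom b]]]]] <> [Term [Term [Factor [Prim [Atom b]]]] * [Factor [Prim [Atom lit]]]]]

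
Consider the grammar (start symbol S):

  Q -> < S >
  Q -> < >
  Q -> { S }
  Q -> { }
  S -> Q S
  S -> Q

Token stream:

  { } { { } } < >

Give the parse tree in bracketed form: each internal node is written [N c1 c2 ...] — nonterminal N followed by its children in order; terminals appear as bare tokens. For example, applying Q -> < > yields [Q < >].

[S [Q { }] [S [Q { [S [Q { }]] }] [S [Q < >]]]]

S
Q S
{ } S
{ } Q S
{ } { S } S
{ } { Q } S
{ } { { } } S
{ } { { } } Q
{ } { { } } < >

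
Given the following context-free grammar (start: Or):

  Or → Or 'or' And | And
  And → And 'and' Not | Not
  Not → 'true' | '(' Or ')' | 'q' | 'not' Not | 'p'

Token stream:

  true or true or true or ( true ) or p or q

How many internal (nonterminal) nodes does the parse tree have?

[Or [Or [Or [Or [Or [Or [And [Not true]]] or [And [Not true]]] or [And [Not true]]] or [And [Not ( [Or [And [Not true]]] )]]] or [And [Not p]]] or [And [Not q]]]

21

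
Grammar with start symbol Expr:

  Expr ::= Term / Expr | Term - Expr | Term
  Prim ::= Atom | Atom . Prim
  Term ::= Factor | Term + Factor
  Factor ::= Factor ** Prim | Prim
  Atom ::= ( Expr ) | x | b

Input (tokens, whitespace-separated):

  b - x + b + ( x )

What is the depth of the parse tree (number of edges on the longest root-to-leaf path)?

11

[Expr [Term [Factor [Prim [Atom b]]]] - [Expr [Term [Term [Term [Factor [Prim [Atom x]]]] + [Factor [Prim [Atom b]]]] + [Factor [Prim [Atom ( [Expr [Term [Factor [Prim [Atom x]]]]] )]]]]]]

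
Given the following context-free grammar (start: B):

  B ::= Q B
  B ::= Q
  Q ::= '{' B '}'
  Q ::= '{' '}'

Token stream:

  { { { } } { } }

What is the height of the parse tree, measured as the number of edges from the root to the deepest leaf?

6

[B [Q { [B [Q { [B [Q { }]] }] [B [Q { }]]] }]]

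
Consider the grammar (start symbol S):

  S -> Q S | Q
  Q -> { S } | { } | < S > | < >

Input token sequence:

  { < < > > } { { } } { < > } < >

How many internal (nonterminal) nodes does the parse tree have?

[S [Q { [S [Q < [S [Q < >]] >]] }] [S [Q { [S [Q { }]] }] [S [Q { [S [Q < >]] }] [S [Q < >]]]]]

16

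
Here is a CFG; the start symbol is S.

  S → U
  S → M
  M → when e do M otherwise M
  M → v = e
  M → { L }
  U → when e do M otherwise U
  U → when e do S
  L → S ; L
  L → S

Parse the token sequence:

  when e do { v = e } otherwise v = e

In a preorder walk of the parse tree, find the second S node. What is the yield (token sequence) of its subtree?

v = e

[S [M when e do [M { [L [S [M v = e]]] }] otherwise [M v = e]]]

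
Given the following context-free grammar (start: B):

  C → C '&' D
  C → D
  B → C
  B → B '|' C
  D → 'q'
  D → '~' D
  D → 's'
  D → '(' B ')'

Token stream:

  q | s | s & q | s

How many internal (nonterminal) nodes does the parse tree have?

14

[B [B [B [B [C [D q]]] | [C [D s]]] | [C [C [D s]] & [D q]]] | [C [D s]]]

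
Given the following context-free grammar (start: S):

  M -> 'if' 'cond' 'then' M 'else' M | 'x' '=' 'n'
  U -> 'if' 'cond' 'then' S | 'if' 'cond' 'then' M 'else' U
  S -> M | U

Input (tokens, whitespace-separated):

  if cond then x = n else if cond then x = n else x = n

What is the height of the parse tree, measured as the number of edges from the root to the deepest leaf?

[S [M if cond then [M x = n] else [M if cond then [M x = n] else [M x = n]]]]

4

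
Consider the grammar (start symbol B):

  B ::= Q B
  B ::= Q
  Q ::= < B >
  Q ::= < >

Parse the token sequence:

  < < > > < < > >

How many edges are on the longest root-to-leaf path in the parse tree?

[B [Q < [B [Q < >]] >] [B [Q < [B [Q < >]] >]]]

5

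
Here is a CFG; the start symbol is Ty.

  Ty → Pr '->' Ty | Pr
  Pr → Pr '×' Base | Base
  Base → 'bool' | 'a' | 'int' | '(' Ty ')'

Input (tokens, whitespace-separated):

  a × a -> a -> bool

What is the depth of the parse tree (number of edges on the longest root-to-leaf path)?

5

[Ty [Pr [Pr [Base a]] × [Base a]] -> [Ty [Pr [Base a]] -> [Ty [Pr [Base bool]]]]]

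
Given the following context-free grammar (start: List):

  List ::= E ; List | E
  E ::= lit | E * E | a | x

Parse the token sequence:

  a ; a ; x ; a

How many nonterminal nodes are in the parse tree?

8

[List [E a] ; [List [E a] ; [List [E x] ; [List [E a]]]]]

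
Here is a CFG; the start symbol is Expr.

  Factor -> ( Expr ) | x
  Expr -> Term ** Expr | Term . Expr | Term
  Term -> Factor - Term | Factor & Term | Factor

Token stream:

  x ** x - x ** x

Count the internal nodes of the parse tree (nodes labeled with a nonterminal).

11

[Expr [Term [Factor x]] ** [Expr [Term [Factor x] - [Term [Factor x]]] ** [Expr [Term [Factor x]]]]]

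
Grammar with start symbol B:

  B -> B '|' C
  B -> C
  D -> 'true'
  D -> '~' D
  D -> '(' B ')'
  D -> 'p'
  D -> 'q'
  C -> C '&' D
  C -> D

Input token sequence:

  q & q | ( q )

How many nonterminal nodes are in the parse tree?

11

[B [B [C [C [D q]] & [D q]]] | [C [D ( [B [C [D q]]] )]]]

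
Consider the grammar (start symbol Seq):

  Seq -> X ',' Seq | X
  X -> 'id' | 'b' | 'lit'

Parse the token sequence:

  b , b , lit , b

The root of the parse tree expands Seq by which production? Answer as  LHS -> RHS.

[Seq [X b] , [Seq [X b] , [Seq [X lit] , [Seq [X b]]]]]

Seq -> X ',' Seq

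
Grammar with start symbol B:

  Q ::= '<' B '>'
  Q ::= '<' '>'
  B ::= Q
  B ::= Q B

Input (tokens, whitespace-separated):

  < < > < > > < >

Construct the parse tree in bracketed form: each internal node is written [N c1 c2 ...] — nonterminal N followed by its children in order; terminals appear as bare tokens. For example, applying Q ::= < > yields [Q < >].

B
Q B
< B > B
< Q B > B
< < > B > B
< < > Q > B
< < > < > > B
< < > < > > Q
< < > < > > < >

[B [Q < [B [Q < >] [B [Q < >]]] >] [B [Q < >]]]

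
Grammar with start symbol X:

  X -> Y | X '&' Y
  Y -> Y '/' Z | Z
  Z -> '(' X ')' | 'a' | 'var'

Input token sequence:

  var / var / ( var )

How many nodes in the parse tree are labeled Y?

4

[X [Y [Y [Y [Z var]] / [Z var]] / [Z ( [X [Y [Z var]]] )]]]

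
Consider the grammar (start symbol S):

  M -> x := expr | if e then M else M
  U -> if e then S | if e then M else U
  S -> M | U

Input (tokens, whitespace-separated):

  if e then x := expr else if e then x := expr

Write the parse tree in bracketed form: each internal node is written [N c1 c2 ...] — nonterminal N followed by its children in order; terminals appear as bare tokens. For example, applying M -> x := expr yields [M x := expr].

S
U
if e then M else U
if e then x := expr else U
if e then x := expr else if e then S
if e then x := expr else if e then M
if e then x := expr else if e then x := expr

[S [U if e then [M x := expr] else [U if e then [S [M x := expr]]]]]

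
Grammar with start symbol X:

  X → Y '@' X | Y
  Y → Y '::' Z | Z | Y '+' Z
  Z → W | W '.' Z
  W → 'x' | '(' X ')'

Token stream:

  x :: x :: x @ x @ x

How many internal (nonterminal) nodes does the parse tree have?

[X [Y [Y [Y [Z [W x]]] :: [Z [W x]]] :: [Z [W x]]] @ [X [Y [Z [W x]]] @ [X [Y [Z [W x]]]]]]

18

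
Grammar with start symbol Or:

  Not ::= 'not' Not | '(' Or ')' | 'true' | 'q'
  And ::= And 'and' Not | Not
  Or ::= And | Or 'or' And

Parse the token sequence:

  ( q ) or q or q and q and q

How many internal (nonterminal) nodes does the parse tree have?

16

[Or [Or [Or [And [Not ( [Or [And [Not q]]] )]]] or [And [Not q]]] or [And [And [And [Not q]] and [Not q]] and [Not q]]]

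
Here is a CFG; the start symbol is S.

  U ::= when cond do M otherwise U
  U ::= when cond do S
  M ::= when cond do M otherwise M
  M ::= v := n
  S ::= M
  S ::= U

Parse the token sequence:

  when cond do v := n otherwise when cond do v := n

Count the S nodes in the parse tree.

[S [U when cond do [M v := n] otherwise [U when cond do [S [M v := n]]]]]

2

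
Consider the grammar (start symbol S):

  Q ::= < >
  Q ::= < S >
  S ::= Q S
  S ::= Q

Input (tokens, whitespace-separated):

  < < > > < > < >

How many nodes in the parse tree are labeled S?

4

[S [Q < [S [Q < >]] >] [S [Q < >] [S [Q < >]]]]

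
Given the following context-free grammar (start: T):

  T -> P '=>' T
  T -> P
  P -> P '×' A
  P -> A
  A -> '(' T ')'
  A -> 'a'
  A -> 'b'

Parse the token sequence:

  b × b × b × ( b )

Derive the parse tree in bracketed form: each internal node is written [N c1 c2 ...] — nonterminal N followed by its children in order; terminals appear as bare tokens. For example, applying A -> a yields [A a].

T
P
P × A
P × A × A
P × A × A × A
A × A × A × A
b × A × A × A
b × b × A × A
b × b × b × A
b × b × b × ( T )
b × b × b × ( P )
b × b × b × ( A )
b × b × b × ( b )

[T [P [P [P [P [A b]] × [A b]] × [A b]] × [A ( [T [P [A b]]] )]]]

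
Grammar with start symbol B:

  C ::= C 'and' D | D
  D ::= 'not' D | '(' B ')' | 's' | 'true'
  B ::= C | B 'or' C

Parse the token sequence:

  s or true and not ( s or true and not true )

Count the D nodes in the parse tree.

8

[B [B [C [D s]]] or [C [C [D true]] and [D not [D ( [B [B [C [D s]]] or [C [C [D true]] and [D not [D true]]]] )]]]]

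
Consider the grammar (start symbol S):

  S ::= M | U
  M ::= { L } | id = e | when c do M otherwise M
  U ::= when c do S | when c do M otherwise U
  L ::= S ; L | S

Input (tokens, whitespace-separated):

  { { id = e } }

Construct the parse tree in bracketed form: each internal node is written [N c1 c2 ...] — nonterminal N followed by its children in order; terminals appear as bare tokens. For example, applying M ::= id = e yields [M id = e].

S
M
{ L }
{ S }
{ M }
{ { L } }
{ { S } }
{ { M } }
{ { id = e } }

[S [M { [L [S [M { [L [S [M id = e]]] }]]] }]]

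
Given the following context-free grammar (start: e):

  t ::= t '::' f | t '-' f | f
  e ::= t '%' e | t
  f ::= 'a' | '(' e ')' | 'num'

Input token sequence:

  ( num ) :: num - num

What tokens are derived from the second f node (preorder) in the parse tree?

[e [t [t [t [f ( [e [t [f num]]] )]] :: [f num]] - [f num]]]

num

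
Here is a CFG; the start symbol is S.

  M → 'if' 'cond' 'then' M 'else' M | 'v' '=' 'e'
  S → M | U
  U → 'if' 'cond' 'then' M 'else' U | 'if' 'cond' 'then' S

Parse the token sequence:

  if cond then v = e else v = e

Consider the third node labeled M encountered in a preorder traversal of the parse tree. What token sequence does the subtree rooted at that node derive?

[S [M if cond then [M v = e] else [M v = e]]]

v = e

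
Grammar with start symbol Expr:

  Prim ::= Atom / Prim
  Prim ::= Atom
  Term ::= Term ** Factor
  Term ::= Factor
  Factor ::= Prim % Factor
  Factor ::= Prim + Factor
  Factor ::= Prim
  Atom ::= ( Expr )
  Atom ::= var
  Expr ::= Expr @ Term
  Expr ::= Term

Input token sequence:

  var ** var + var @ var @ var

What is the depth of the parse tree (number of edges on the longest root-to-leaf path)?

8

[Expr [Expr [Expr [Term [Term [Factor [Prim [Atom var]]]] ** [Factor [Prim [Atom var]] + [Factor [Prim [Atom var]]]]]] @ [Term [Factor [Prim [Atom var]]]]] @ [Term [Factor [Prim [Atom var]]]]]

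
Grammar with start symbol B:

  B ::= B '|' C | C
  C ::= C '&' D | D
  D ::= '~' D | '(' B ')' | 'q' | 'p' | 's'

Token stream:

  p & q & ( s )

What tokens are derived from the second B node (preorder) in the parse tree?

[B [C [C [C [D p]] & [D q]] & [D ( [B [C [D s]]] )]]]

s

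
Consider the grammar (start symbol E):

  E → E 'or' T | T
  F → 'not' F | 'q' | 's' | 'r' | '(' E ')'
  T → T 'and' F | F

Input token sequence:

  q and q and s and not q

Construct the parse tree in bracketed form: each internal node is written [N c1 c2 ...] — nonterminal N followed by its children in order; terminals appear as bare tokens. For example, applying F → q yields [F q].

[E [T [T [T [T [F q]] and [F q]] and [F s]] and [F not [F q]]]]

E
T
T and F
T and F and F
T and F and F and F
F and F and F and F
q and F and F and F
q and q and F and F
q and q and s and F
q and q and s and not F
q and q and s and not q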